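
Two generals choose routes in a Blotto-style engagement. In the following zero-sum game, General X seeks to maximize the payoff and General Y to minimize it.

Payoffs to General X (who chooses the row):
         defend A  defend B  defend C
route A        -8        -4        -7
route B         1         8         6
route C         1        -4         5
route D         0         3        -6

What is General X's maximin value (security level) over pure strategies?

The worst-case payoff for each row is route A: -8, route B: 1, route C: -4, route D: -6.
The best of these is 1.

1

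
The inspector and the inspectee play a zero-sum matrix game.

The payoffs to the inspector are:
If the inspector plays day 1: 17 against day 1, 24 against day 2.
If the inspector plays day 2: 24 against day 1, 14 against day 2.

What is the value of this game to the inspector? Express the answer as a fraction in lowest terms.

Row minima are 17 and 14, so the inspector's maximin is 17; column maxima are 24 and 24, so the inspectee's minimax is 24. These differ, so the equilibrium is in mixed strategies.
Let the inspector play day 1 with probability p. The inspectee is indifferent when 17p + 24(1−p) = 24p + 14(1−p), giving p = 10/17.
Let the inspectee play day 1 with probability q. The inspector is indifferent when 17q + 24(1−q) = 24q + 14(1−q), giving q = 10/17.
The value is 17·(10/17) + (24)·(7/17) = 338/17.

338/17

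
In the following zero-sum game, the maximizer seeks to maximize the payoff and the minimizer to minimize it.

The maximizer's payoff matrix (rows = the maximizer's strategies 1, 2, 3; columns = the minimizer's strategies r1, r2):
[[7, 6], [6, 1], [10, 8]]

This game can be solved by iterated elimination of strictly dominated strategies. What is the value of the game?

8

Row 1 is strictly dominated by row 3 (10>7, 8>6); eliminate 1.
Row 2 is strictly dominated by row 3 (10>6, 8>1); eliminate 2.
Column r1 is strictly dominated by r2 for the minimizer (8<10); eliminate r1.
Only (3, r2) remains, with payoff 8.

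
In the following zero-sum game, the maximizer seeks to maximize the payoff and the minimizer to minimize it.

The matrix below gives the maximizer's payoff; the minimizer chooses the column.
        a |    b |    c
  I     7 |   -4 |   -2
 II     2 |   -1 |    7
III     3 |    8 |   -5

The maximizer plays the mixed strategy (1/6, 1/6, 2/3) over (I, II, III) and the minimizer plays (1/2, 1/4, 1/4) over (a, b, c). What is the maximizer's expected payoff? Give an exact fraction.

Against (1/2, 1/4, 1/4), each row's expected payoff is I: 2; II: 5/2; III: 9/4.
Taking the (1/6, 1/6, 2/3)-weighted average: (1/6)·(2) + (1/6)·(5/2) + (2/3)·(9/4) = 9/4.

9/4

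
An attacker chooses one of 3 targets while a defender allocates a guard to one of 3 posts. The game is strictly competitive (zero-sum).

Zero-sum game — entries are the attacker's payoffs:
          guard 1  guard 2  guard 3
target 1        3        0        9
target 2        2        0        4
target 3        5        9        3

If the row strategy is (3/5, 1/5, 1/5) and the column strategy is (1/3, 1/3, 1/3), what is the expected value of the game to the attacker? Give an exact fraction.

59/15

Against (1/3, 1/3, 1/3), each row's expected payoff is target 1: 4; target 2: 2; target 3: 17/3.
Taking the (3/5, 1/5, 1/5)-weighted average: (3/5)·(4) + (1/5)·(2) + (1/5)·(17/3) = 59/15.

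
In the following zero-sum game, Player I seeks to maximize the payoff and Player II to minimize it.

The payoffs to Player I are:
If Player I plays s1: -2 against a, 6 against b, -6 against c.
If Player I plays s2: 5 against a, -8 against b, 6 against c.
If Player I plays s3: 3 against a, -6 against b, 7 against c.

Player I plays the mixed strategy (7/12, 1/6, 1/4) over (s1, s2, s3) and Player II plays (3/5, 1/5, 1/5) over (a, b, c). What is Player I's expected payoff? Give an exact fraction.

Against (3/5, 1/5, 1/5), each row's expected payoff is s1: -6/5; s2: 13/5; s3: 2.
Taking the (7/12, 1/6, 1/4)-weighted average: (7/12)·(-6/5) + (1/6)·(13/5) + (1/4)·(2) = 7/30.

7/30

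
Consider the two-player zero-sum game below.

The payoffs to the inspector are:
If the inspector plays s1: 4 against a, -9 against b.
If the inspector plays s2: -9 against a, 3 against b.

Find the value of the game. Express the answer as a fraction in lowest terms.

-69/25

Row minima are -9 and -9, so the inspector's maximin is -9; column maxima are 4 and 3, so the inspectee's minimax is 3. These differ, so the equilibrium is in mixed strategies.
Let the inspector play s1 with probability p. The inspectee is indifferent when 4p − 9(1−p) = −9p + 3(1−p), giving p = 12/25.
Let the inspectee play a with probability q. The inspector is indifferent when 4q − 9(1−q) = −9q + 3(1−q), giving q = 12/25.
The value is 4·(12/25) + (-9)·(13/25) = -69/25.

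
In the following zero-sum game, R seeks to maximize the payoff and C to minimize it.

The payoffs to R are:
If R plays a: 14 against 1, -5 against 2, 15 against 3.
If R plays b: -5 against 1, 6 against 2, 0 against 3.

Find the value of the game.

59/30

Column 3 is strictly dominated by 1 for C (it gives R more in every row).
The remaining 2×2 game on (a, b) × (1, 2) has no saddle point. Let R play a with probability p; indifference gives 14p − 5(1−p) = −5p + 6(1−p), so p = 11/30.
Similarly C's optimal q on 1 is 11/30, and the value is 14·(11/30) + (-5)·(19/30) = 59/30.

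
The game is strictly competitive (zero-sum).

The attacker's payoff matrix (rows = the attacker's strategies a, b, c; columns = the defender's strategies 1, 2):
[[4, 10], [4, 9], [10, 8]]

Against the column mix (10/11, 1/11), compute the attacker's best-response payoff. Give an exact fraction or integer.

108/11

a: (4)·(10/11) + (10)·(1/11) = 50/11.
b: (4)·(10/11) + (9)·(1/11) = 49/11.
c: (10)·(10/11) + (8)·(1/11) = 108/11.
The best pure response is c with expected payoff 108/11.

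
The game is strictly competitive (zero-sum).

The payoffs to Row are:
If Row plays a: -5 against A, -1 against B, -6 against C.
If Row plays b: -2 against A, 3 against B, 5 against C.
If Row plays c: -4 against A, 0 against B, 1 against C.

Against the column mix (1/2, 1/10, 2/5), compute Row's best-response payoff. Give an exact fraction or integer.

13/10

a: (-5)·(1/2) + (-1)·(1/10) + (-6)·(2/5) = -5.
b: (-2)·(1/2) + (3)·(1/10) + (5)·(2/5) = 13/10.
c: (-4)·(1/2) + (0)·(1/10) + (1)·(2/5) = -8/5.
The best pure response is b with expected payoff 13/10.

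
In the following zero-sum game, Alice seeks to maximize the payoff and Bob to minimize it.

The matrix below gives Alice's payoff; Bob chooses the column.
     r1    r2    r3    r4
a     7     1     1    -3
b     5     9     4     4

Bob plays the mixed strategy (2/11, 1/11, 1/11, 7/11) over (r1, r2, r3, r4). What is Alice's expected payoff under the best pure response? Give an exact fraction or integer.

a: (7)·(2/11) + (1)·(1/11) + (1)·(1/11) + (-3)·(7/11) = -5/11.
b: (5)·(2/11) + (9)·(1/11) + (4)·(1/11) + (4)·(7/11) = 51/11.
The best pure response is b with expected payoff 51/11.

51/11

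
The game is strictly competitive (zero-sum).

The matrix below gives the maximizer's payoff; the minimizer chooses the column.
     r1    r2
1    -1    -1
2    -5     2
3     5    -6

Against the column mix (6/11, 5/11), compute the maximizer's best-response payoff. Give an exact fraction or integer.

1: (-1)·(6/11) + (-1)·(5/11) = -1.
2: (-5)·(6/11) + (2)·(5/11) = -20/11.
3: (5)·(6/11) + (-6)·(5/11) = 0.
The best pure response is 3 with expected payoff 0.

0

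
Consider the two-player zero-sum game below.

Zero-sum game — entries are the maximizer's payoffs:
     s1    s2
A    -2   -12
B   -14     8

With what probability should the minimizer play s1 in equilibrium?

Row minima are -12 and -14, so the maximizer's maximin is -12; column maxima are -2 and 8, so the minimizer's minimax is -2. These differ, so the equilibrium is in mixed strategies.
Let the minimizer play s1 with probability q. The maximizer is indifferent when −2q − 12(1−q) = −14q + 8(1−q), giving q = 5/8.

5/8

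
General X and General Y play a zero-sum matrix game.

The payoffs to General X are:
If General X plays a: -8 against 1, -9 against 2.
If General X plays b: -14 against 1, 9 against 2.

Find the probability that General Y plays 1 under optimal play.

3/4

Row minima are -9 and -14, so General X's maximin is -9; column maxima are -8 and 9, so General Y's minimax is -8. These differ, so the equilibrium is in mixed strategies.
Let General Y play 1 with probability q. General X is indifferent when −8q − 9(1−q) = −14q + 9(1−q), giving q = 3/4.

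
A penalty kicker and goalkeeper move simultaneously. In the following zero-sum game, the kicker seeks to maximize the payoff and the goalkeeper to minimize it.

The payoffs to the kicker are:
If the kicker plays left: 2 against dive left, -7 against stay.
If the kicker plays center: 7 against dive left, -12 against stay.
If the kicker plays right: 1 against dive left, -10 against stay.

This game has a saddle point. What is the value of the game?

Row minima: -7, -12, -10 → the kicker's maximin is -7.
Column maxima: 7, -7 → the goalkeeper's minimax is -7.
They coincide at (left, stay), so the value is -7.

-7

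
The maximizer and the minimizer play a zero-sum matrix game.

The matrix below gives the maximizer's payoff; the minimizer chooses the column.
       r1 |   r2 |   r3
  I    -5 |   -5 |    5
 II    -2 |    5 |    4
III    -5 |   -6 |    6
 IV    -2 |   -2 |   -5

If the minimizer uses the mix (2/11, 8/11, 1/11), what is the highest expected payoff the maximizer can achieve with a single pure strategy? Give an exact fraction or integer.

I: (-5)·(2/11) + (-5)·(8/11) + (5)·(1/11) = -45/11.
II: (-2)·(2/11) + (5)·(8/11) + (4)·(1/11) = 40/11.
III: (-5)·(2/11) + (-6)·(8/11) + (6)·(1/11) = -52/11.
IV: (-2)·(2/11) + (-2)·(8/11) + (-5)·(1/11) = -25/11.
The best pure response is II with expected payoff 40/11.

40/11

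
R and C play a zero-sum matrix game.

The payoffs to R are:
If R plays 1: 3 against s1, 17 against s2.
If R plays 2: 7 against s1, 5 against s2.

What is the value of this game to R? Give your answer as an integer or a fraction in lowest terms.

Row minima are 3 and 5, so R's maximin is 5; column maxima are 7 and 17, so C's minimax is 7. These differ, so the equilibrium is in mixed strategies.
Let R play 1 with probability p. C is indifferent when 3p + 7(1−p) = 17p + 5(1−p), giving p = 1/8.
Let C play s1 with probability q. R is indifferent when 3q + 17(1−q) = 7q + 5(1−q), giving q = 3/4.
The value is 3·(3/4) + (17)·(1/4) = 13/2.

13/2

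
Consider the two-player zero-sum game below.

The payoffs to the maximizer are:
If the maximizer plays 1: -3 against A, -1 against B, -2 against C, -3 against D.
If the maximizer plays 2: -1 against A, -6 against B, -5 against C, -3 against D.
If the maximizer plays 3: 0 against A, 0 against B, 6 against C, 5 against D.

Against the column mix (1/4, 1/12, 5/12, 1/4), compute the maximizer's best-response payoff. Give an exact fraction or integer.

1: (-3)·(1/4) + (-1)·(1/12) + (-2)·(5/12) + (-3)·(1/4) = -29/12.
2: (-1)·(1/4) + (-6)·(1/12) + (-5)·(5/12) + (-3)·(1/4) = -43/12.
3: (0)·(1/4) + (0)·(1/12) + (6)·(5/12) + (5)·(1/4) = 15/4.
The best pure response is 3 with expected payoff 15/4.

15/4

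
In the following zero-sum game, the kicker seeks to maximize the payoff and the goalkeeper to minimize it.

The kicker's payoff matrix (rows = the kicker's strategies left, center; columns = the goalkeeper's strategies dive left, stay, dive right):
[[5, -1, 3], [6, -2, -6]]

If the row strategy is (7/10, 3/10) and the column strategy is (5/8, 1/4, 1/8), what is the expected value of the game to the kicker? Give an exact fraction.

121/40

Against (5/8, 1/4, 1/8), each row's expected payoff is left: 13/4; center: 5/2.
Taking the (7/10, 3/10)-weighted average: (7/10)·(13/4) + (3/10)·(5/2) = 121/40.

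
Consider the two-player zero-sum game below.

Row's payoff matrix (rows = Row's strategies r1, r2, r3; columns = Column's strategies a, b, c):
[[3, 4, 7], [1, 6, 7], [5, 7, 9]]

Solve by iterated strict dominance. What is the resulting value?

5

Row r2 is strictly dominated by row r3 (5>1, 7>6, 9>7); eliminate r2.
Column c is strictly dominated by a for Column (3<7, 5<9); eliminate c.
Row r1 is strictly dominated by row r3 (5>3, 7>4); eliminate r1.
Column b is strictly dominated by a for Column (5<7); eliminate b.
Only (r3, a) remains, with payoff 5.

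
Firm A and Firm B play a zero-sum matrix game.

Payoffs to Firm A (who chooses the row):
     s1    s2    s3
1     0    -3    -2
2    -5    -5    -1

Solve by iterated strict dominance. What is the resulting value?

-3

Column s3 is strictly dominated by s2 for Firm B (-3<-2, -5<-1); eliminate s3.
Row 2 is strictly dominated by row 1 (0>-5, -3>-5); eliminate 2.
Column s1 is strictly dominated by s2 for Firm B (-3<0); eliminate s1.
Only (1, s2) remains, with payoff -3.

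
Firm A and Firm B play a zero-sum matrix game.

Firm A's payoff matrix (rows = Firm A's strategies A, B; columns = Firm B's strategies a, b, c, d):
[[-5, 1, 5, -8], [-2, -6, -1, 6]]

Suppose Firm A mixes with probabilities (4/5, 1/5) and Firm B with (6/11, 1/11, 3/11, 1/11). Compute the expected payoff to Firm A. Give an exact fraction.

Against (6/11, 1/11, 3/11, 1/11), each row's expected payoff is A: -2; B: -15/11.
Taking the (4/5, 1/5)-weighted average: (4/5)·(-2) + (1/5)·(-15/11) = -103/55.

-103/55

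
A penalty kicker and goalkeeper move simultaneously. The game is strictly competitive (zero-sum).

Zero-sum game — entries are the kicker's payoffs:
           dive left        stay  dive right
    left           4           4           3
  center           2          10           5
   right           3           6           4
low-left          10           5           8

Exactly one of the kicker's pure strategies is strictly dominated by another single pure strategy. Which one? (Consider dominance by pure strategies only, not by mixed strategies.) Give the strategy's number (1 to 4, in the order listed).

Compare left with low-left: 10 > 4, 5 > 4, 8 > 3.
So low-left strictly dominates left for the kicker; left is strictly dominated.

1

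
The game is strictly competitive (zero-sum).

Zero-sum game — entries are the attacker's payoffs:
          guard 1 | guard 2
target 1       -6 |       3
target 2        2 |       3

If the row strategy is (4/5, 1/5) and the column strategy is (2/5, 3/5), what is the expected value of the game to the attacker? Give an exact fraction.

Against (2/5, 3/5), each row's expected payoff is target 1: -3/5; target 2: 13/5.
Taking the (4/5, 1/5)-weighted average: (4/5)·(-3/5) + (1/5)·(13/5) = 1/25.

1/25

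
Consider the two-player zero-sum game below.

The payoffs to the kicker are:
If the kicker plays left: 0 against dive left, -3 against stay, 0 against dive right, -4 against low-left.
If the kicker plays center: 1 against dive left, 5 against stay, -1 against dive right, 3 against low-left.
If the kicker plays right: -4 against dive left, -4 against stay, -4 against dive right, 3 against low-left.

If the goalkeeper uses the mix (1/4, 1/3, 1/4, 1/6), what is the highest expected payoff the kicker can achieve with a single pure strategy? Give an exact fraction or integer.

13/6

left: (0)·(1/4) + (-3)·(1/3) + (0)·(1/4) + (-4)·(1/6) = -5/3.
center: (1)·(1/4) + (5)·(1/3) + (-1)·(1/4) + (3)·(1/6) = 13/6.
right: (-4)·(1/4) + (-4)·(1/3) + (-4)·(1/4) + (3)·(1/6) = -17/6.
The best pure response is center with expected payoff 13/6.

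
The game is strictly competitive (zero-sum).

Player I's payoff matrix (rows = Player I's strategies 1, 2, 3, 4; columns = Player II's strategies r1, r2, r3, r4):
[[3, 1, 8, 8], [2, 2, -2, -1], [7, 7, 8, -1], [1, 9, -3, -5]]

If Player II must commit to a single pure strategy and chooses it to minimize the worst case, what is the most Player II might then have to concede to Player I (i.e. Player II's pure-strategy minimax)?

7

The worst case (largest entry) in each column is r1: 7, r2: 9, r3: 8, r4: 8.
The best (smallest) of these is 7.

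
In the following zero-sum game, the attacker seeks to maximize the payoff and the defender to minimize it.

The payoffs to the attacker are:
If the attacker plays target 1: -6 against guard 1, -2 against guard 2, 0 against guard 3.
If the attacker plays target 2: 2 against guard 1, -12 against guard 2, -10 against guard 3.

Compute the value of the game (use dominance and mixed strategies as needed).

Column guard 3 is strictly dominated by guard 2 for the defender (it gives the attacker more in every row).
The remaining 2×2 game on (target 1, target 2) × (guard 1, guard 2) has no saddle point. Let the attacker play target 1 with probability p; indifference gives −6p + 2(1−p) = −2p − 12(1−p), so p = 7/9.
Similarly the defender's optimal q on guard 1 is 5/9, and the value is -6·(5/9) + (-2)·(4/9) = -38/9.

-38/9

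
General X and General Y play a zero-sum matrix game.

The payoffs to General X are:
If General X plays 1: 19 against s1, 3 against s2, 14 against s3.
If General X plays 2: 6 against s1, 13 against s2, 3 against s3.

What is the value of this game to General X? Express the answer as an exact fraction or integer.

173/21

Column s1 is strictly dominated by s3 for General Y (it gives General X more in every row).
The remaining 2×2 game on (1, 2) × (s2, s3) has no saddle point. Let General X play 1 with probability p; indifference gives 3p + 13(1−p) = 14p + 3(1−p), so p = 10/21.
Similarly General Y's optimal q on s2 is 11/21, and the value is 3·(11/21) + (14)·(10/21) = 173/21.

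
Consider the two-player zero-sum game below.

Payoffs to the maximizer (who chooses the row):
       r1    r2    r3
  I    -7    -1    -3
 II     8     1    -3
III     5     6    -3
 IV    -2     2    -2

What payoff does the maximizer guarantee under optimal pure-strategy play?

-2

Row minima: -7, -3, -3, -2 → the maximizer's maximin is -2.
Column maxima: 8, 6, -2 → the minimizer's minimax is -2.
They coincide at (IV, r3), so the value is -2.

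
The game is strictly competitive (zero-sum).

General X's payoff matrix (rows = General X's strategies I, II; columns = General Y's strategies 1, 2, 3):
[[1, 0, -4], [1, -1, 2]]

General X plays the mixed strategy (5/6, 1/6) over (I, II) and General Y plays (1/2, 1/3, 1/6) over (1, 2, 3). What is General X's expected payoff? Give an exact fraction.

Against (1/2, 1/3, 1/6), each row's expected payoff is I: -1/6; II: 1/2.
Taking the (5/6, 1/6)-weighted average: (5/6)·(-1/6) + (1/6)·(1/2) = -1/18.

-1/18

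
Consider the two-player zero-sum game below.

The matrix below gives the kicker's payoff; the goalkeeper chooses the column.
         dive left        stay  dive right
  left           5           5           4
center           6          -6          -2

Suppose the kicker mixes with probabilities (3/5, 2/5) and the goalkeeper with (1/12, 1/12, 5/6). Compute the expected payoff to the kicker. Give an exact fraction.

11/6

Against (1/12, 1/12, 5/6), each row's expected payoff is left: 25/6; center: -5/3.
Taking the (3/5, 2/5)-weighted average: (3/5)·(25/6) + (2/5)·(-5/3) = 11/6.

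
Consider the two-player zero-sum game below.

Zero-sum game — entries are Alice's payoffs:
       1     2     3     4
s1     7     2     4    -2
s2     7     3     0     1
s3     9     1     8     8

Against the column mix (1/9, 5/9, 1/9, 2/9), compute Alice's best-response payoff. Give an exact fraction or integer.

38/9

s1: (7)·(1/9) + (2)·(5/9) + (4)·(1/9) + (-2)·(2/9) = 17/9.
s2: (7)·(1/9) + (3)·(5/9) + (0)·(1/9) + (1)·(2/9) = 8/3.
s3: (9)·(1/9) + (1)·(5/9) + (8)·(1/9) + (8)·(2/9) = 38/9.
The best pure response is s3 with expected payoff 38/9.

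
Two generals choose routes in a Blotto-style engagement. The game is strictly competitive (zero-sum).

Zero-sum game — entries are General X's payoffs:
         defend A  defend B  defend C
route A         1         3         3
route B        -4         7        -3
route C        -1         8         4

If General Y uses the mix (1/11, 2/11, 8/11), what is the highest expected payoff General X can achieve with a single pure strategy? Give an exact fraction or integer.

route A: (1)·(1/11) + (3)·(2/11) + (3)·(8/11) = 31/11.
route B: (-4)·(1/11) + (7)·(2/11) + (-3)·(8/11) = -14/11.
route C: (-1)·(1/11) + (8)·(2/11) + (4)·(8/11) = 47/11.
The best pure response is route C with expected payoff 47/11.

47/11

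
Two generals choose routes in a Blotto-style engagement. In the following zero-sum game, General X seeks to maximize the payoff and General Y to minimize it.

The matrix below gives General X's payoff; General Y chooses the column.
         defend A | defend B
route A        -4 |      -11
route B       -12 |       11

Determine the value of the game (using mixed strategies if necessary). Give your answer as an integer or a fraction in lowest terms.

-88/15

Row minima are -11 and -12, so General X's maximin is -11; column maxima are -4 and 11, so General Y's minimax is -4. These differ, so the equilibrium is in mixed strategies.
Let General X play route A with probability p. General Y is indifferent when −4p − 12(1−p) = −11p + 11(1−p), giving p = 23/30.
Let General Y play defend A with probability q. General X is indifferent when −4q − 11(1−q) = −12q + 11(1−q), giving q = 11/15.
The value is -4·(11/15) + (-11)·(4/15) = -88/15.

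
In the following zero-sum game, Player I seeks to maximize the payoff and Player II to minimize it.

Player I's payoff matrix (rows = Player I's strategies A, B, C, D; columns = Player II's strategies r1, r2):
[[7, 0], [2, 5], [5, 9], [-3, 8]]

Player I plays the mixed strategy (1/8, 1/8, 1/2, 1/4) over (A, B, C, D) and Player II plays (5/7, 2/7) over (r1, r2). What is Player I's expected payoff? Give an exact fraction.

229/56

Against (5/7, 2/7), each row's expected payoff is A: 5; B: 20/7; C: 43/7; D: 1/7.
Taking the (1/8, 1/8, 1/2, 1/4)-weighted average: (1/8)·(5) + (1/8)·(20/7) + (1/2)·(43/7) + (1/4)·(1/7) = 229/56.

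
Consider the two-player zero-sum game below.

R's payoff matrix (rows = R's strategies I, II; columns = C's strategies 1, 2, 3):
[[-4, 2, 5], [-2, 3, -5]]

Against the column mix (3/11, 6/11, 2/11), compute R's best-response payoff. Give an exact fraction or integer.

I: (-4)·(3/11) + (2)·(6/11) + (5)·(2/11) = 10/11.
II: (-2)·(3/11) + (3)·(6/11) + (-5)·(2/11) = 2/11.
The best pure response is I with expected payoff 10/11.

10/11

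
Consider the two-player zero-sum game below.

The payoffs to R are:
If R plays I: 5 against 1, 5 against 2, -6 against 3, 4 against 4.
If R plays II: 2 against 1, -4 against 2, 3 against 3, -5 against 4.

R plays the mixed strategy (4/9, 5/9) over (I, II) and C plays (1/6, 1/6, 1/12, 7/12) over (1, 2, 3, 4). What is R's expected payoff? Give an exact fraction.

Against (1/6, 1/6, 1/12, 7/12), each row's expected payoff is I: 7/2; II: -3.
Taking the (4/9, 5/9)-weighted average: (4/9)·(7/2) + (5/9)·(-3) = -1/9.

-1/9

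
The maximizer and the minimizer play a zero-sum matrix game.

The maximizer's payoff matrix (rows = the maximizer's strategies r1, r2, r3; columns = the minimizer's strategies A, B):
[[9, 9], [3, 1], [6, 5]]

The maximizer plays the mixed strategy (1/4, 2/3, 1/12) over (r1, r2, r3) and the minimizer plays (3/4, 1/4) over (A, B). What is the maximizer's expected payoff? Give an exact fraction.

211/48

Against (3/4, 1/4), each row's expected payoff is r1: 9; r2: 5/2; r3: 23/4.
Taking the (1/4, 2/3, 1/12)-weighted average: (1/4)·(9) + (2/3)·(5/2) + (1/12)·(23/4) = 211/48.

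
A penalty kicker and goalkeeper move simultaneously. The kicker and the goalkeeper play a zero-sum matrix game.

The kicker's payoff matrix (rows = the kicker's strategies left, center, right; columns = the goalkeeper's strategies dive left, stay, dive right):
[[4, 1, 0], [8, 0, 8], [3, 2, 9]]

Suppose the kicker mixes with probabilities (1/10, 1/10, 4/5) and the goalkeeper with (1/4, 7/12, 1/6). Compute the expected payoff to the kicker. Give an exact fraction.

Against (1/4, 7/12, 1/6), each row's expected payoff is left: 19/12; center: 10/3; right: 41/12.
Taking the (1/10, 1/10, 4/5)-weighted average: (1/10)·(19/12) + (1/10)·(10/3) + (4/5)·(41/12) = 129/40.

129/40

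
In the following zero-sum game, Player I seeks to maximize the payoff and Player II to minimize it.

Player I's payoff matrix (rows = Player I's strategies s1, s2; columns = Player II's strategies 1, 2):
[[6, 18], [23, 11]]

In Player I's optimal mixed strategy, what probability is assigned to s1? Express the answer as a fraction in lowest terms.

Row minima are 6 and 11, so Player I's maximin is 11; column maxima are 23 and 18, so Player II's minimax is 18. These differ, so the equilibrium is in mixed strategies.
Let Player I play s1 with probability p. Player II is indifferent when 6p + 23(1−p) = 18p + 11(1−p), giving p = 1/2.

1/2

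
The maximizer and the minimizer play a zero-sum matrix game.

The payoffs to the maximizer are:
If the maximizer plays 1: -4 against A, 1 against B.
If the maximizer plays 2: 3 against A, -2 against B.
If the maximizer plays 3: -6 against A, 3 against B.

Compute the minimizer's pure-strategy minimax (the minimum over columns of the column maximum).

3

The worst case (largest entry) in each column is A: 3, B: 3.
The best (smallest) of these is 3.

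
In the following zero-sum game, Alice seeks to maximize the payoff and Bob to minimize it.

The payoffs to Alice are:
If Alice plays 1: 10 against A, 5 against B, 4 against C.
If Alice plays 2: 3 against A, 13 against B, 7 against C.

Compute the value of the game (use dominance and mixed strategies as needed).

Column B is strictly dominated by C for Bob (it gives Alice more in every row).
The remaining 2×2 game on (1, 2) × (A, C) has no saddle point. Let Alice play 1 with probability p; indifference gives 10p + 3(1−p) = 4p + 7(1−p), so p = 2/5.
Similarly Bob's optimal q on A is 3/10, and the value is 10·(3/10) + (4)·(7/10) = 29/5.

29/5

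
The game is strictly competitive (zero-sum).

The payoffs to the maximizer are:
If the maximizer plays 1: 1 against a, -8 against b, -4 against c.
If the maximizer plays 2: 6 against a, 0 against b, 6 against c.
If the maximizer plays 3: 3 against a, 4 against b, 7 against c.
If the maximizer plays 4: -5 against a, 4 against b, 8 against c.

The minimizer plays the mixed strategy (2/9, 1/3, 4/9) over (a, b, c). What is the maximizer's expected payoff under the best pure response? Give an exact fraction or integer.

46/9

1: (1)·(2/9) + (-8)·(1/3) + (-4)·(4/9) = -38/9.
2: (6)·(2/9) + (0)·(1/3) + (6)·(4/9) = 4.
3: (3)·(2/9) + (4)·(1/3) + (7)·(4/9) = 46/9.
4: (-5)·(2/9) + (4)·(1/3) + (8)·(4/9) = 34/9.
The best pure response is 3 with expected payoff 46/9.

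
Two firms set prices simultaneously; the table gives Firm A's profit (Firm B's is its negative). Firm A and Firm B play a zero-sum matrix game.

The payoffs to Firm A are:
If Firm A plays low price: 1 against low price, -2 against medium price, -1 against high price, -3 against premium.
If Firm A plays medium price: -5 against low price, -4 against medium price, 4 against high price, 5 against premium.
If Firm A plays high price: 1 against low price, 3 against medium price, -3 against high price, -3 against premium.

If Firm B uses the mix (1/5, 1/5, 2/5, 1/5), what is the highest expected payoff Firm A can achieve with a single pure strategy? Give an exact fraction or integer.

4/5

low price: (1)·(1/5) + (-2)·(1/5) + (-1)·(2/5) + (-3)·(1/5) = -6/5.
medium price: (-5)·(1/5) + (-4)·(1/5) + (4)·(2/5) + (5)·(1/5) = 4/5.
high price: (1)·(1/5) + (3)·(1/5) + (-3)·(2/5) + (-3)·(1/5) = -1.
The best pure response is medium price with expected payoff 4/5.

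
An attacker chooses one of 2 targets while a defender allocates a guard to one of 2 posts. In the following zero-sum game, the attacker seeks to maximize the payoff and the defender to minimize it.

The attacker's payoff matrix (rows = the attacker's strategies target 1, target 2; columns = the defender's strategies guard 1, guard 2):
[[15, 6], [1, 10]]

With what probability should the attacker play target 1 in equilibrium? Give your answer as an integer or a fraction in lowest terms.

1/2

Row minima are 6 and 1, so the attacker's maximin is 6; column maxima are 15 and 10, so the defender's minimax is 10. These differ, so the equilibrium is in mixed strategies.
Let the attacker play target 1 with probability p. The defender is indifferent when 15p + (1−p) = 6p + 10(1−p), giving p = 1/2.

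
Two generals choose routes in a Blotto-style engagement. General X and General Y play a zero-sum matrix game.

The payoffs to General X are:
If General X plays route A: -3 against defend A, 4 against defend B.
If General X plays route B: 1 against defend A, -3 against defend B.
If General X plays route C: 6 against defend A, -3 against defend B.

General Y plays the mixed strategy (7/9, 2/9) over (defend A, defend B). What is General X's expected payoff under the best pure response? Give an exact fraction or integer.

route A: (-3)·(7/9) + (4)·(2/9) = -13/9.
route B: (1)·(7/9) + (-3)·(2/9) = 1/9.
route C: (6)·(7/9) + (-3)·(2/9) = 4.
The best pure response is route C with expected payoff 4.

4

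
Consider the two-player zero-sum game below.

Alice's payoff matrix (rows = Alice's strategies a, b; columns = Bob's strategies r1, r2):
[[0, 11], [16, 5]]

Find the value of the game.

Row minima are 0 and 5, so Alice's maximin is 5; column maxima are 16 and 11, so Bob's minimax is 11. These differ, so the equilibrium is in mixed strategies.
Let Alice play a with probability p. Bob is indifferent when 16(1−p) = 11p + 5(1−p), giving p = 1/2.
Let Bob play r1 with probability q. Alice is indifferent when 11(1−q) = 16q + 5(1−q), giving q = 3/11.
The value is 0·(3/11) + (11)·(8/11) = 8.

8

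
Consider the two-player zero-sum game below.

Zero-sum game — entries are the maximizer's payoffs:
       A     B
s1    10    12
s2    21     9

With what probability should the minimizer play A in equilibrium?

Row minima are 10 and 9, so the maximizer's maximin is 10; column maxima are 21 and 12, so the minimizer's minimax is 12. These differ, so the equilibrium is in mixed strategies.
Let the minimizer play A with probability q. The maximizer is indifferent when 10q + 12(1−q) = 21q + 9(1−q), giving q = 3/14.

3/14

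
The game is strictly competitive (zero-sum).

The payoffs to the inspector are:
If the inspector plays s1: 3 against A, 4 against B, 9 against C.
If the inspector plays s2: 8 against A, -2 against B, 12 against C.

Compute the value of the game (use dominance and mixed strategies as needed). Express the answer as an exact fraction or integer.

Column C is strictly dominated by A for the inspectee (it gives the inspector more in every row).
The remaining 2×2 game on (s1, s2) × (A, B) has no saddle point. Let the inspector play s1 with probability p; indifference gives 3p + 8(1−p) = 4p − 2(1−p), so p = 10/11.
Similarly the inspectee's optimal q on A is 6/11, and the value is 3·(6/11) + (4)·(5/11) = 38/11.

38/11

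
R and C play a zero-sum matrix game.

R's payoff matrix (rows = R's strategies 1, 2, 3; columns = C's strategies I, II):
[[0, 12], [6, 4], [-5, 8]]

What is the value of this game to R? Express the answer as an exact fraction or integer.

36/7

Row 3 is strictly dominated by row 1, so R never plays it.
The remaining 2×2 game on (1, 2) × (I, II) has no saddle point. Let R play 1 with probability p; indifference gives 6(1−p) = 12p + 4(1−p), so p = 1/7.
Similarly C's optimal q on I is 4/7, and the value is 0·(4/7) + (12)·(3/7) = 36/7.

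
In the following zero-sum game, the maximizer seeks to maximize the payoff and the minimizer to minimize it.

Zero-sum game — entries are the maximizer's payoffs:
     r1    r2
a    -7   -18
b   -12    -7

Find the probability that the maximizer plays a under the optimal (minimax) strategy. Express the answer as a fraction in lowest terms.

5/16

Row minima are -18 and -12, so the maximizer's maximin is -12; column maxima are -7 and -7, so the minimizer's minimax is -7. These differ, so the equilibrium is in mixed strategies.
Let the maximizer play a with probability p. The minimizer is indifferent when −7p − 12(1−p) = −18p − 7(1−p), giving p = 5/16.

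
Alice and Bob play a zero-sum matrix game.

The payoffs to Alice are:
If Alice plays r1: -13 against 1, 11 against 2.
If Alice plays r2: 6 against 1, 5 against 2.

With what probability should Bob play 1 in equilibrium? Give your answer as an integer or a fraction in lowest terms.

Row minima are -13 and 5, so Alice's maximin is 5; column maxima are 6 and 11, so Bob's minimax is 6. These differ, so the equilibrium is in mixed strategies.
Let Bob play 1 with probability q. Alice is indifferent when −13q + 11(1−q) = 6q + 5(1−q), giving q = 6/25.

6/25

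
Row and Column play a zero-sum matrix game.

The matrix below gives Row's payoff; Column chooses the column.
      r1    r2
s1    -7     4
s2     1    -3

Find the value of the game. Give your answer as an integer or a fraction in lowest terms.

Row minima are -7 and -3, so Row's maximin is -3; column maxima are 1 and 4, so Column's minimax is 1. These differ, so the equilibrium is in mixed strategies.
Let Row play s1 with probability p. Column is indifferent when −7p + (1−p) = 4p − 3(1−p), giving p = 4/15.
Let Column play r1 with probability q. Row is indifferent when −7q + 4(1−q) = q − 3(1−q), giving q = 7/15.
The value is -7·(7/15) + (4)·(8/15) = -17/15.

-17/15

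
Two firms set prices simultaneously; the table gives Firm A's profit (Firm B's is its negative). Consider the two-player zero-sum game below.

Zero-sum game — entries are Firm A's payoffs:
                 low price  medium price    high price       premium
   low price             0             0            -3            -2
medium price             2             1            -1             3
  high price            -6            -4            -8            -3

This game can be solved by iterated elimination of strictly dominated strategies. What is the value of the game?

-1

Row high price is strictly dominated by row low price (0>-6, 0>-4, -3>-8, -2>-3); eliminate high price.
Row low price is strictly dominated by row medium price (2>0, 1>0, -1>-3, 3>-2); eliminate low price.
Column premium is strictly dominated by low price for Firm B (2<3); eliminate premium.
Column low price is strictly dominated by medium price for Firm B (1<2); eliminate low price.
Column medium price is strictly dominated by high price for Firm B (-1<1); eliminate medium price.
Only (medium price, high price) remains, with payoff -1.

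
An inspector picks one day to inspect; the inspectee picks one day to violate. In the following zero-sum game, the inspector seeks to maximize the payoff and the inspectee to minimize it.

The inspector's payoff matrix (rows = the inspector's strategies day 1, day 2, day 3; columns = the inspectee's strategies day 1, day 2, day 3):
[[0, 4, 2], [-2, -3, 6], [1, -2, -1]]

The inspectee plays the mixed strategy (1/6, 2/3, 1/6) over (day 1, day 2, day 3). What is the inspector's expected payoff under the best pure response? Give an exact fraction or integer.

day 1: (0)·(1/6) + (4)·(2/3) + (2)·(1/6) = 3.
day 2: (-2)·(1/6) + (-3)·(2/3) + (6)·(1/6) = -4/3.
day 3: (1)·(1/6) + (-2)·(2/3) + (-1)·(1/6) = -4/3.
The best pure response is day 1 with expected payoff 3.

3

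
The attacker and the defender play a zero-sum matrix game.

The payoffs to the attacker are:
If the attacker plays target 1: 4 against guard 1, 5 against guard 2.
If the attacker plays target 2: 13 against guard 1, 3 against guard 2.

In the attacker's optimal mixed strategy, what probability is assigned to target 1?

10/11

Row minima are 4 and 3, so the attacker's maximin is 4; column maxima are 13 and 5, so the defender's minimax is 5. These differ, so the equilibrium is in mixed strategies.
Let the attacker play target 1 with probability p. The defender is indifferent when 4p + 13(1−p) = 5p + 3(1−p), giving p = 10/11.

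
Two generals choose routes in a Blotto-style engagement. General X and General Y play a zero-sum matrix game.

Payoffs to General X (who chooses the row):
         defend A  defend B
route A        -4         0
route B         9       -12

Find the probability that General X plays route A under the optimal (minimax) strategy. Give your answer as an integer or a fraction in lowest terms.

Row minima are -4 and -12, so General X's maximin is -4; column maxima are 9 and 0, so General Y's minimax is 0. These differ, so the equilibrium is in mixed strategies.
Let General X play route A with probability p. General Y is indifferent when −4p + 9(1−p) = −12(1−p), giving p = 21/25.

21/25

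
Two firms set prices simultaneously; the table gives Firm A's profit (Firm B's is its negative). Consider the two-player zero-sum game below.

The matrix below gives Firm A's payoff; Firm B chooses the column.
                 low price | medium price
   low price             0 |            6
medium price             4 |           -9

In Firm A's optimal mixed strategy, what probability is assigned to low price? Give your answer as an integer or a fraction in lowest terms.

Row minima are 0 and -9, so Firm A's maximin is 0; column maxima are 4 and 6, so Firm B's minimax is 4. These differ, so the equilibrium is in mixed strategies.
Let Firm A play low price with probability p. Firm B is indifferent when 4(1−p) = 6p − 9(1−p), giving p = 13/19.

13/19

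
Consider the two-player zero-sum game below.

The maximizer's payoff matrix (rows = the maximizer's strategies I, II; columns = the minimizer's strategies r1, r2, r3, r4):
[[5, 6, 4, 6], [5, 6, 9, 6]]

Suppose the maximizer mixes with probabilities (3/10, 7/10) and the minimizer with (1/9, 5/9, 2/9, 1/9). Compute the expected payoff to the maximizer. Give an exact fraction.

Against (1/9, 5/9, 2/9, 1/9), each row's expected payoff is I: 49/9; II: 59/9.
Taking the (3/10, 7/10)-weighted average: (3/10)·(49/9) + (7/10)·(59/9) = 56/9.

56/9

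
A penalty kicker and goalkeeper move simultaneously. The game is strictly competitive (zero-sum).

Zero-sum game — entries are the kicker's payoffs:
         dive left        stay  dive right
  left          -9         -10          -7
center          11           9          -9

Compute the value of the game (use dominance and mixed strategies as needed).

Column dive left is strictly dominated by stay for the goalkeeper (it gives the kicker more in every row).
The remaining 2×2 game on (left, center) × (stay, dive right) has no saddle point. Let the kicker play left with probability p; indifference gives −10p + 9(1−p) = −7p − 9(1−p), so p = 6/7.
Similarly the goalkeeper's optimal q on stay is 2/21, and the value is -10·(2/21) + (-7)·(19/21) = -51/7.

-51/7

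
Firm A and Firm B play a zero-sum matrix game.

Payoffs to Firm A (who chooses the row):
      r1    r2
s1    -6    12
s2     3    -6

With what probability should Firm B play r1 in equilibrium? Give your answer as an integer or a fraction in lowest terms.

Row minima are -6 and -6, so Firm A's maximin is -6; column maxima are 3 and 12, so Firm B's minimax is 3. These differ, so the equilibrium is in mixed strategies.
Let Firm B play r1 with probability q. Firm A is indifferent when −6q + 12(1−q) = 3q − 6(1−q), giving q = 2/3.

2/3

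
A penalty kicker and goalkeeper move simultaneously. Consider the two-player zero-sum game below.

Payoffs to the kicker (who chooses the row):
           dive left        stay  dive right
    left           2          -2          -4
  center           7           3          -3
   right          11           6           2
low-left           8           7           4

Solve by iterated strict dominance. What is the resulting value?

Row center is strictly dominated by row right (11>7, 6>3, 2>-3); eliminate center.
Column dive left is strictly dominated by stay for the goalkeeper (-2<2, 6<11, 7<8); eliminate dive left.
Row left is strictly dominated by row right (6>-2, 2>-4); eliminate left.
Column stay is strictly dominated by dive right for the goalkeeper (2<6, 4<7); eliminate stay.
Row right is strictly dominated by row low-left (4>2); eliminate right.
Only (low-left, dive right) remains, with payoff 4.

4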